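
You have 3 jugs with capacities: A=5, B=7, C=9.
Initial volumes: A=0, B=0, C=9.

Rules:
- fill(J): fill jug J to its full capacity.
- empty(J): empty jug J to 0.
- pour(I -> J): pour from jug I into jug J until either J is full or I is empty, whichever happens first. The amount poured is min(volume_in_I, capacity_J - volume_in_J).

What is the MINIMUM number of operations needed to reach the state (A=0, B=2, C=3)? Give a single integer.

Answer: 7

Derivation:
BFS from (A=0, B=0, C=9). One shortest path:
  1. fill(A) -> (A=5 B=0 C=9)
  2. pour(A -> B) -> (A=0 B=5 C=9)
  3. pour(C -> A) -> (A=5 B=5 C=4)
  4. pour(A -> B) -> (A=3 B=7 C=4)
  5. pour(B -> C) -> (A=3 B=2 C=9)
  6. empty(C) -> (A=3 B=2 C=0)
  7. pour(A -> C) -> (A=0 B=2 C=3)
Reached target in 7 moves.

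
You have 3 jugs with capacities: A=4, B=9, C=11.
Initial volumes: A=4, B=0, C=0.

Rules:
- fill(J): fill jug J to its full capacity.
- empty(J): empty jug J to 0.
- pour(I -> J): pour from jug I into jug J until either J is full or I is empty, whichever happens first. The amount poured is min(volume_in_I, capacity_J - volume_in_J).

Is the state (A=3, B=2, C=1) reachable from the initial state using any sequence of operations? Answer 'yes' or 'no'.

BFS explored all 360 reachable states.
Reachable set includes: (0,0,0), (0,0,1), (0,0,2), (0,0,3), (0,0,4), (0,0,5), (0,0,6), (0,0,7), (0,0,8), (0,0,9), (0,0,10), (0,0,11) ...
Target (A=3, B=2, C=1) not in reachable set → no.

Answer: no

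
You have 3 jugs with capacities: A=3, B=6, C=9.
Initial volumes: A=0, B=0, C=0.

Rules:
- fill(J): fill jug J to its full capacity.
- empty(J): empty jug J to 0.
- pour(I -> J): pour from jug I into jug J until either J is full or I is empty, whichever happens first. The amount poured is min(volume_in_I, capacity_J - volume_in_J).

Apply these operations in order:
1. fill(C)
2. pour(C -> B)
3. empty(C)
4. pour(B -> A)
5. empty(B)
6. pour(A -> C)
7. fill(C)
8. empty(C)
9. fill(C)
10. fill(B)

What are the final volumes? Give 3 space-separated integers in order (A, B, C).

Answer: 0 6 9

Derivation:
Step 1: fill(C) -> (A=0 B=0 C=9)
Step 2: pour(C -> B) -> (A=0 B=6 C=3)
Step 3: empty(C) -> (A=0 B=6 C=0)
Step 4: pour(B -> A) -> (A=3 B=3 C=0)
Step 5: empty(B) -> (A=3 B=0 C=0)
Step 6: pour(A -> C) -> (A=0 B=0 C=3)
Step 7: fill(C) -> (A=0 B=0 C=9)
Step 8: empty(C) -> (A=0 B=0 C=0)
Step 9: fill(C) -> (A=0 B=0 C=9)
Step 10: fill(B) -> (A=0 B=6 C=9)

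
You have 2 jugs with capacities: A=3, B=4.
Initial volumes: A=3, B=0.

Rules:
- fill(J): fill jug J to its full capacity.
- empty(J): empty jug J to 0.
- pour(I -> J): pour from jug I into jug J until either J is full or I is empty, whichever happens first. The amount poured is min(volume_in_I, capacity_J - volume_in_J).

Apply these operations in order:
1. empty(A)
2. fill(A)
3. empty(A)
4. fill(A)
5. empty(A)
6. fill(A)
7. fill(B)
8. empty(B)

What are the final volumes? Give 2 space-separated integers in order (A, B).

Answer: 3 0

Derivation:
Step 1: empty(A) -> (A=0 B=0)
Step 2: fill(A) -> (A=3 B=0)
Step 3: empty(A) -> (A=0 B=0)
Step 4: fill(A) -> (A=3 B=0)
Step 5: empty(A) -> (A=0 B=0)
Step 6: fill(A) -> (A=3 B=0)
Step 7: fill(B) -> (A=3 B=4)
Step 8: empty(B) -> (A=3 B=0)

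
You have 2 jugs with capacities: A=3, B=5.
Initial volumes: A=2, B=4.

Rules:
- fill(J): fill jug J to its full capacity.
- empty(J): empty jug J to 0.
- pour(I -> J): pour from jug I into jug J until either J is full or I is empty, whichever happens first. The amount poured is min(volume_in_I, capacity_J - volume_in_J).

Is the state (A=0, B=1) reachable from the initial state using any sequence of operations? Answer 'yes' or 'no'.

BFS from (A=2, B=4):
  1. empty(A) -> (A=0 B=4)
  2. pour(B -> A) -> (A=3 B=1)
  3. empty(A) -> (A=0 B=1)
Target reached → yes.

Answer: yes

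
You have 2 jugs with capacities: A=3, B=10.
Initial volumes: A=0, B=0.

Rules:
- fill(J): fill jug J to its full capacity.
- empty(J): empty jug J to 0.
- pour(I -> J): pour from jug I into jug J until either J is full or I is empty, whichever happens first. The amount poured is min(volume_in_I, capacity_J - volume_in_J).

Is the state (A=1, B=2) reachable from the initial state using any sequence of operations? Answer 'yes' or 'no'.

Answer: no

Derivation:
BFS explored all 26 reachable states.
Reachable set includes: (0,0), (0,1), (0,2), (0,3), (0,4), (0,5), (0,6), (0,7), (0,8), (0,9), (0,10), (1,0) ...
Target (A=1, B=2) not in reachable set → no.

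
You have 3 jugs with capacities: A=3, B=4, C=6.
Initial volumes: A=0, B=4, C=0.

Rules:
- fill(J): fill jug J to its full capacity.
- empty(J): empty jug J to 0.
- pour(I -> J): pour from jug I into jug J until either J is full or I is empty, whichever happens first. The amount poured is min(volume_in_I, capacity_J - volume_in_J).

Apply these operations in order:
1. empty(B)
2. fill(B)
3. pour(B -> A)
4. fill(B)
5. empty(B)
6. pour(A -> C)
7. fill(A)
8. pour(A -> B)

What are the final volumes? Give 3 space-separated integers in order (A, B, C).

Step 1: empty(B) -> (A=0 B=0 C=0)
Step 2: fill(B) -> (A=0 B=4 C=0)
Step 3: pour(B -> A) -> (A=3 B=1 C=0)
Step 4: fill(B) -> (A=3 B=4 C=0)
Step 5: empty(B) -> (A=3 B=0 C=0)
Step 6: pour(A -> C) -> (A=0 B=0 C=3)
Step 7: fill(A) -> (A=3 B=0 C=3)
Step 8: pour(A -> B) -> (A=0 B=3 C=3)

Answer: 0 3 3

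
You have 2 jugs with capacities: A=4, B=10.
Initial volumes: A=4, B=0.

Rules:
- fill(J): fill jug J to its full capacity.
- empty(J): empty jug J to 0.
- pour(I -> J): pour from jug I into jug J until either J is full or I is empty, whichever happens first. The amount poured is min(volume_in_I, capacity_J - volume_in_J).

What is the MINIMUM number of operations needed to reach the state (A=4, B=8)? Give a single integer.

Answer: 4

Derivation:
BFS from (A=4, B=0). One shortest path:
  1. pour(A -> B) -> (A=0 B=4)
  2. fill(A) -> (A=4 B=4)
  3. pour(A -> B) -> (A=0 B=8)
  4. fill(A) -> (A=4 B=8)
Reached target in 4 moves.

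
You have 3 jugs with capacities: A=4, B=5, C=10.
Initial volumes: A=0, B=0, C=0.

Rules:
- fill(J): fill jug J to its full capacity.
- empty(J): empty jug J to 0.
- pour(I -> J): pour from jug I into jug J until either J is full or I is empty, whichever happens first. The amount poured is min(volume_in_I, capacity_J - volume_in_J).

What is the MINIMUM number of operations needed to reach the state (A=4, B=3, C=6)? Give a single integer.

Answer: 7

Derivation:
BFS from (A=0, B=0, C=0). One shortest path:
  1. fill(A) -> (A=4 B=0 C=0)
  2. fill(B) -> (A=4 B=5 C=0)
  3. pour(A -> C) -> (A=0 B=5 C=4)
  4. fill(A) -> (A=4 B=5 C=4)
  5. pour(A -> C) -> (A=0 B=5 C=8)
  6. pour(B -> C) -> (A=0 B=3 C=10)
  7. pour(C -> A) -> (A=4 B=3 C=6)
Reached target in 7 moves.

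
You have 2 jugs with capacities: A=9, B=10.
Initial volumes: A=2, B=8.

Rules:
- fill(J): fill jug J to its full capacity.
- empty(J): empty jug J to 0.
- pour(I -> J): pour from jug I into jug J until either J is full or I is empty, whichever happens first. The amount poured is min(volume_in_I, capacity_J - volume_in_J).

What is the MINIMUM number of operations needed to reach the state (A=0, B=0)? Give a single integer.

BFS from (A=2, B=8). One shortest path:
  1. empty(A) -> (A=0 B=8)
  2. empty(B) -> (A=0 B=0)
Reached target in 2 moves.

Answer: 2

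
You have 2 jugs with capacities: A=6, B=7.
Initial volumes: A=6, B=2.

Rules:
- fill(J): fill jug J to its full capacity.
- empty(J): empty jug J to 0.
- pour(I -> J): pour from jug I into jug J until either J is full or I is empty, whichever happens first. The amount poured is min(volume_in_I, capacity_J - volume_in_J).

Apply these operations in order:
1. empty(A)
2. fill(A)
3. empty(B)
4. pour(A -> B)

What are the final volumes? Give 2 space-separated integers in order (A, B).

Step 1: empty(A) -> (A=0 B=2)
Step 2: fill(A) -> (A=6 B=2)
Step 3: empty(B) -> (A=6 B=0)
Step 4: pour(A -> B) -> (A=0 B=6)

Answer: 0 6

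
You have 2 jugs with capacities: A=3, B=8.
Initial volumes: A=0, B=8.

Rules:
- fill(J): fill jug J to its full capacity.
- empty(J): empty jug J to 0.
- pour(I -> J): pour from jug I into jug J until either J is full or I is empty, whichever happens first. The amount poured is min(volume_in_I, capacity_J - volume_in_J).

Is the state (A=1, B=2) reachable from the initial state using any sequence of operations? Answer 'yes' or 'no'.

BFS explored all 22 reachable states.
Reachable set includes: (0,0), (0,1), (0,2), (0,3), (0,4), (0,5), (0,6), (0,7), (0,8), (1,0), (1,8), (2,0) ...
Target (A=1, B=2) not in reachable set → no.

Answer: no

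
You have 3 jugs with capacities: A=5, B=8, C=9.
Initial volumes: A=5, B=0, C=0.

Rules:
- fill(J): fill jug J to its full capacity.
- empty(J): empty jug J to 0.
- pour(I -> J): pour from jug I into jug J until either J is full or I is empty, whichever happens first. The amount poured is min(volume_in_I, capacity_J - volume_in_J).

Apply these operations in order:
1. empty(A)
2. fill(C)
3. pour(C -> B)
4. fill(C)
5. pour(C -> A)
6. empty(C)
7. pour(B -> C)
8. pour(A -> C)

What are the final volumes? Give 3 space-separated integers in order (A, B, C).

Answer: 4 0 9

Derivation:
Step 1: empty(A) -> (A=0 B=0 C=0)
Step 2: fill(C) -> (A=0 B=0 C=9)
Step 3: pour(C -> B) -> (A=0 B=8 C=1)
Step 4: fill(C) -> (A=0 B=8 C=9)
Step 5: pour(C -> A) -> (A=5 B=8 C=4)
Step 6: empty(C) -> (A=5 B=8 C=0)
Step 7: pour(B -> C) -> (A=5 B=0 C=8)
Step 8: pour(A -> C) -> (A=4 B=0 C=9)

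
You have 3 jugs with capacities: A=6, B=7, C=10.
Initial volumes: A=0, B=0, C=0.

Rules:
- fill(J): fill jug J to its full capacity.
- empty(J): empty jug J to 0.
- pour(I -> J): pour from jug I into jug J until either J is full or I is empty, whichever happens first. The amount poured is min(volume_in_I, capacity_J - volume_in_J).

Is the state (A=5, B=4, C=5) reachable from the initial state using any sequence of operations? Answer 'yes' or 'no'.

BFS explored all 346 reachable states.
Reachable set includes: (0,0,0), (0,0,1), (0,0,2), (0,0,3), (0,0,4), (0,0,5), (0,0,6), (0,0,7), (0,0,8), (0,0,9), (0,0,10), (0,1,0) ...
Target (A=5, B=4, C=5) not in reachable set → no.

Answer: no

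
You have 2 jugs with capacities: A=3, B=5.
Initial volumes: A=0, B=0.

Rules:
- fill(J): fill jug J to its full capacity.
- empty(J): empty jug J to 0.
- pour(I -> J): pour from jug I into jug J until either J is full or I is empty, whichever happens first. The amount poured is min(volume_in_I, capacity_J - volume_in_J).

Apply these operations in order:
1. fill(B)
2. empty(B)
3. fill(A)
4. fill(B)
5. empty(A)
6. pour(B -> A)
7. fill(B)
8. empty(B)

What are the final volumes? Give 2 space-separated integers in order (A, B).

Answer: 3 0

Derivation:
Step 1: fill(B) -> (A=0 B=5)
Step 2: empty(B) -> (A=0 B=0)
Step 3: fill(A) -> (A=3 B=0)
Step 4: fill(B) -> (A=3 B=5)
Step 5: empty(A) -> (A=0 B=5)
Step 6: pour(B -> A) -> (A=3 B=2)
Step 7: fill(B) -> (A=3 B=5)
Step 8: empty(B) -> (A=3 B=0)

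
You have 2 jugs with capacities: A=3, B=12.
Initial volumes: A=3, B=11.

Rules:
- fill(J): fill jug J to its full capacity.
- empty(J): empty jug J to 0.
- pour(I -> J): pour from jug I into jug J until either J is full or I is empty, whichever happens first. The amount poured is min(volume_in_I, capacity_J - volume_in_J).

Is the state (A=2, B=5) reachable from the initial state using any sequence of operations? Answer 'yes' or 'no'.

Answer: no

Derivation:
BFS explored all 20 reachable states.
Reachable set includes: (0,0), (0,2), (0,3), (0,5), (0,6), (0,8), (0,9), (0,11), (0,12), (2,0), (2,12), (3,0) ...
Target (A=2, B=5) not in reachable set → no.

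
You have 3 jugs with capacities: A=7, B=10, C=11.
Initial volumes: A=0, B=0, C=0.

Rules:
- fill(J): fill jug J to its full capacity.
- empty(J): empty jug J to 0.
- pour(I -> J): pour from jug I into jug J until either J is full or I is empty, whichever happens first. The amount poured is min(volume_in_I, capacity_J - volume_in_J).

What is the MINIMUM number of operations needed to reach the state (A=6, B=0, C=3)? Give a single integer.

Answer: 7

Derivation:
BFS from (A=0, B=0, C=0). One shortest path:
  1. fill(B) -> (A=0 B=10 C=0)
  2. pour(B -> C) -> (A=0 B=0 C=10)
  3. fill(B) -> (A=0 B=10 C=10)
  4. pour(B -> A) -> (A=7 B=3 C=10)
  5. pour(A -> C) -> (A=6 B=3 C=11)
  6. empty(C) -> (A=6 B=3 C=0)
  7. pour(B -> C) -> (A=6 B=0 C=3)
Reached target in 7 moves.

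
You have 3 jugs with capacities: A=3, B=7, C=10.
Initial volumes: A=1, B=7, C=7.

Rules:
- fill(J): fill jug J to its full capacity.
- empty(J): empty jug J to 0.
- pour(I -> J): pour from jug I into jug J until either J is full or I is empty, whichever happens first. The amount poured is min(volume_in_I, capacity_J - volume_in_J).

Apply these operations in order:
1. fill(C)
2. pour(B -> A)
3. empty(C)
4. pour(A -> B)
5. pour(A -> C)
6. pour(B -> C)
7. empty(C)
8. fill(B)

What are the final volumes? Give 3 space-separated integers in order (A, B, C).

Answer: 0 7 0

Derivation:
Step 1: fill(C) -> (A=1 B=7 C=10)
Step 2: pour(B -> A) -> (A=3 B=5 C=10)
Step 3: empty(C) -> (A=3 B=5 C=0)
Step 4: pour(A -> B) -> (A=1 B=7 C=0)
Step 5: pour(A -> C) -> (A=0 B=7 C=1)
Step 6: pour(B -> C) -> (A=0 B=0 C=8)
Step 7: empty(C) -> (A=0 B=0 C=0)
Step 8: fill(B) -> (A=0 B=7 C=0)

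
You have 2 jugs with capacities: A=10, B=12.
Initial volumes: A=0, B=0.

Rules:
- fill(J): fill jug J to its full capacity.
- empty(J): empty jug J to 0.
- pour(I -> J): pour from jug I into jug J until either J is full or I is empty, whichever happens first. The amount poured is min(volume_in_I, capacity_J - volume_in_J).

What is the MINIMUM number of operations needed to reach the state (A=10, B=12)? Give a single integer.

Answer: 2

Derivation:
BFS from (A=0, B=0). One shortest path:
  1. fill(A) -> (A=10 B=0)
  2. fill(B) -> (A=10 B=12)
Reached target in 2 moves.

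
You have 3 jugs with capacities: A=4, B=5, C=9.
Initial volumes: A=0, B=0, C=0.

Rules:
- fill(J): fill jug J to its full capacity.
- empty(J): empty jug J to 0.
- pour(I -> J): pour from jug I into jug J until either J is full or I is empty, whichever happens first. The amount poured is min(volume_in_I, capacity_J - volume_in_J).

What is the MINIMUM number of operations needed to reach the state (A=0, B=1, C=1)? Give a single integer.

BFS from (A=0, B=0, C=0). One shortest path:
  1. fill(B) -> (A=0 B=5 C=0)
  2. pour(B -> A) -> (A=4 B=1 C=0)
  3. empty(A) -> (A=0 B=1 C=0)
  4. pour(B -> C) -> (A=0 B=0 C=1)
  5. fill(B) -> (A=0 B=5 C=1)
  6. pour(B -> A) -> (A=4 B=1 C=1)
  7. empty(A) -> (A=0 B=1 C=1)
Reached target in 7 moves.

Answer: 7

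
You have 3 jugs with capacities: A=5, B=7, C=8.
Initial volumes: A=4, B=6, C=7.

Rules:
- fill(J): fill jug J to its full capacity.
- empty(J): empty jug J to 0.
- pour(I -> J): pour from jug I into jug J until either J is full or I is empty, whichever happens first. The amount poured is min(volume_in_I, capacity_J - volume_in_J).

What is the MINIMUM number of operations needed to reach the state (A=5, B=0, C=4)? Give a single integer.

Answer: 4

Derivation:
BFS from (A=4, B=6, C=7). One shortest path:
  1. empty(B) -> (A=4 B=0 C=7)
  2. empty(C) -> (A=4 B=0 C=0)
  3. pour(A -> C) -> (A=0 B=0 C=4)
  4. fill(A) -> (A=5 B=0 C=4)
Reached target in 4 moves.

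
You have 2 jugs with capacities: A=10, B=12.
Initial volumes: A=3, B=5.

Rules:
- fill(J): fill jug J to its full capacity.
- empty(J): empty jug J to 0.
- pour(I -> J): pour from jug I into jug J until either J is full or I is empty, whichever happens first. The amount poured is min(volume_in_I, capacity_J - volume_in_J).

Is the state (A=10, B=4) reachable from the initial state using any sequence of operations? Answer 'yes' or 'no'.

BFS from (A=3, B=5):
  1. empty(A) -> (A=0 B=5)
  2. fill(B) -> (A=0 B=12)
  3. pour(B -> A) -> (A=10 B=2)
  4. empty(A) -> (A=0 B=2)
  5. pour(B -> A) -> (A=2 B=0)
  6. fill(B) -> (A=2 B=12)
  7. pour(B -> A) -> (A=10 B=4)
Target reached → yes.

Answer: yes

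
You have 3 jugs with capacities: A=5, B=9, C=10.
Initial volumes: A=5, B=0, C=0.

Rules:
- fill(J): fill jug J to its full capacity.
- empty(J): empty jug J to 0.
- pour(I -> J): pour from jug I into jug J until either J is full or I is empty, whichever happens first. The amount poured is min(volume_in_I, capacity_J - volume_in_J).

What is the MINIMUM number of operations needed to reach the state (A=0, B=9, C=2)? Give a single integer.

Answer: 7

Derivation:
BFS from (A=5, B=0, C=0). One shortest path:
  1. empty(A) -> (A=0 B=0 C=0)
  2. fill(C) -> (A=0 B=0 C=10)
  3. pour(C -> B) -> (A=0 B=9 C=1)
  4. empty(B) -> (A=0 B=0 C=1)
  5. pour(C -> B) -> (A=0 B=1 C=0)
  6. fill(C) -> (A=0 B=1 C=10)
  7. pour(C -> B) -> (A=0 B=9 C=2)
Reached target in 7 moves.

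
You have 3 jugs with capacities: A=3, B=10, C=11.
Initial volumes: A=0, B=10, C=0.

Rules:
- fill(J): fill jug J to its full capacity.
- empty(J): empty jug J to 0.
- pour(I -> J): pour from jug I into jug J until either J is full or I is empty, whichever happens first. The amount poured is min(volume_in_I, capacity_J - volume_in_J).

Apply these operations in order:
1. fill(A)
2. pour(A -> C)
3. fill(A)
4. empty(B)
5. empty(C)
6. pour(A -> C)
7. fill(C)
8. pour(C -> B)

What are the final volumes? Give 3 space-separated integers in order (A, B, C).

Answer: 0 10 1

Derivation:
Step 1: fill(A) -> (A=3 B=10 C=0)
Step 2: pour(A -> C) -> (A=0 B=10 C=3)
Step 3: fill(A) -> (A=3 B=10 C=3)
Step 4: empty(B) -> (A=3 B=0 C=3)
Step 5: empty(C) -> (A=3 B=0 C=0)
Step 6: pour(A -> C) -> (A=0 B=0 C=3)
Step 7: fill(C) -> (A=0 B=0 C=11)
Step 8: pour(C -> B) -> (A=0 B=10 C=1)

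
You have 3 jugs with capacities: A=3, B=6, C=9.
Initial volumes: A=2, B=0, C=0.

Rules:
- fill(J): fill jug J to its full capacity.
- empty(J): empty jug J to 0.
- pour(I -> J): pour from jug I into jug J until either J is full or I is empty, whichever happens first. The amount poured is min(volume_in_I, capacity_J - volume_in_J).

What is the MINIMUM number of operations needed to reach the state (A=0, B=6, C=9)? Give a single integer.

BFS from (A=2, B=0, C=0). One shortest path:
  1. empty(A) -> (A=0 B=0 C=0)
  2. fill(B) -> (A=0 B=6 C=0)
  3. fill(C) -> (A=0 B=6 C=9)
Reached target in 3 moves.

Answer: 3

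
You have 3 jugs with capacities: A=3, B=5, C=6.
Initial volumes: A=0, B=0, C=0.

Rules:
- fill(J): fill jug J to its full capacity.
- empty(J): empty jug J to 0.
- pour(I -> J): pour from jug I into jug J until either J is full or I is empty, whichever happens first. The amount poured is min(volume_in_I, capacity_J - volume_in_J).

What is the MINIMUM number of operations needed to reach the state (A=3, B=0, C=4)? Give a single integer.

Answer: 6

Derivation:
BFS from (A=0, B=0, C=0). One shortest path:
  1. fill(A) -> (A=3 B=0 C=0)
  2. fill(C) -> (A=3 B=0 C=6)
  3. pour(A -> B) -> (A=0 B=3 C=6)
  4. fill(A) -> (A=3 B=3 C=6)
  5. pour(C -> B) -> (A=3 B=5 C=4)
  6. empty(B) -> (A=3 B=0 C=4)
Reached target in 6 moves.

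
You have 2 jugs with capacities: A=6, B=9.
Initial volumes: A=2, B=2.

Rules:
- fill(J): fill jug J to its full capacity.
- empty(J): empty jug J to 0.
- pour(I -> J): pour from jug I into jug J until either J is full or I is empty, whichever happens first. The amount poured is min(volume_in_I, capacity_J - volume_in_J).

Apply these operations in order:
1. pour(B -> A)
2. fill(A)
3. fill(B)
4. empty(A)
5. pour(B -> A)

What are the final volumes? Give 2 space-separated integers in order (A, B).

Answer: 6 3

Derivation:
Step 1: pour(B -> A) -> (A=4 B=0)
Step 2: fill(A) -> (A=6 B=0)
Step 3: fill(B) -> (A=6 B=9)
Step 4: empty(A) -> (A=0 B=9)
Step 5: pour(B -> A) -> (A=6 B=3)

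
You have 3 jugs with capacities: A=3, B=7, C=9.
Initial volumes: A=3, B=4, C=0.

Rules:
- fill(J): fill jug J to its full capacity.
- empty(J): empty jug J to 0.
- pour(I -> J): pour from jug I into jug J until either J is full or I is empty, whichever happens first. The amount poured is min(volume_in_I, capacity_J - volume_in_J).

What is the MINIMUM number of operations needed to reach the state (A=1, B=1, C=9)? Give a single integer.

Answer: 6

Derivation:
BFS from (A=3, B=4, C=0). One shortest path:
  1. empty(A) -> (A=0 B=4 C=0)
  2. pour(B -> A) -> (A=3 B=1 C=0)
  3. pour(A -> C) -> (A=0 B=1 C=3)
  4. pour(B -> A) -> (A=1 B=0 C=3)
  5. fill(B) -> (A=1 B=7 C=3)
  6. pour(B -> C) -> (A=1 B=1 C=9)
Reached target in 6 moves.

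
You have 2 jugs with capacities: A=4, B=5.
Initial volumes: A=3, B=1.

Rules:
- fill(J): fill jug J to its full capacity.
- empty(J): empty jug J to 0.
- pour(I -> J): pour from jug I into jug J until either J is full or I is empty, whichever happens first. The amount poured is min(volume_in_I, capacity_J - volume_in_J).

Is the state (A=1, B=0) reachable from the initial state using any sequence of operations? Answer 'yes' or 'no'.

Answer: yes

Derivation:
BFS from (A=3, B=1):
  1. empty(A) -> (A=0 B=1)
  2. pour(B -> A) -> (A=1 B=0)
Target reached → yes.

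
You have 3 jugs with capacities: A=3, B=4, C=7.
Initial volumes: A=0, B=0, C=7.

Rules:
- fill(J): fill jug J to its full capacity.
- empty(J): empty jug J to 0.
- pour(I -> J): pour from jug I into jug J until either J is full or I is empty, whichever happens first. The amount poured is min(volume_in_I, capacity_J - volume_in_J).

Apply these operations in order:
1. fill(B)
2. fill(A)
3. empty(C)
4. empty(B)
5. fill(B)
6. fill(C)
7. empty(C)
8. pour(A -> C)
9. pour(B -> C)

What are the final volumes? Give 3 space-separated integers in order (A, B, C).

Answer: 0 0 7

Derivation:
Step 1: fill(B) -> (A=0 B=4 C=7)
Step 2: fill(A) -> (A=3 B=4 C=7)
Step 3: empty(C) -> (A=3 B=4 C=0)
Step 4: empty(B) -> (A=3 B=0 C=0)
Step 5: fill(B) -> (A=3 B=4 C=0)
Step 6: fill(C) -> (A=3 B=4 C=7)
Step 7: empty(C) -> (A=3 B=4 C=0)
Step 8: pour(A -> C) -> (A=0 B=4 C=3)
Step 9: pour(B -> C) -> (A=0 B=0 C=7)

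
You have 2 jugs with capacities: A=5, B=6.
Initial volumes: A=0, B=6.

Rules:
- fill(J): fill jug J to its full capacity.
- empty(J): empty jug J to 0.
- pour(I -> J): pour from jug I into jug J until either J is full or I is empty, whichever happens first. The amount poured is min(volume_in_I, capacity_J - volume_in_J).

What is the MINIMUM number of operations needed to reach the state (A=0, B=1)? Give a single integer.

BFS from (A=0, B=6). One shortest path:
  1. pour(B -> A) -> (A=5 B=1)
  2. empty(A) -> (A=0 B=1)
Reached target in 2 moves.

Answer: 2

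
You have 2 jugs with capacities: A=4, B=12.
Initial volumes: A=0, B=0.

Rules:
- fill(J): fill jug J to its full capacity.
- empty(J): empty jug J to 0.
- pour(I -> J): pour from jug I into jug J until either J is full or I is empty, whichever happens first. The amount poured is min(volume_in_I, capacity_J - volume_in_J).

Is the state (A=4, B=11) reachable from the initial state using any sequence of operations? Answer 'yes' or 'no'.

BFS explored all 8 reachable states.
Reachable set includes: (0,0), (0,4), (0,8), (0,12), (4,0), (4,4), (4,8), (4,12)
Target (A=4, B=11) not in reachable set → no.

Answer: no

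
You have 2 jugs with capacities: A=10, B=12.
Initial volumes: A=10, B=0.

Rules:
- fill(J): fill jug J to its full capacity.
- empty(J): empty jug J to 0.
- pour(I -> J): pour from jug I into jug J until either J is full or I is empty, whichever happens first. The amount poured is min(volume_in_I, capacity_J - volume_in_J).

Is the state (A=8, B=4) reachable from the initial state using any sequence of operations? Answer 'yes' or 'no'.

Answer: no

Derivation:
BFS explored all 22 reachable states.
Reachable set includes: (0,0), (0,2), (0,4), (0,6), (0,8), (0,10), (0,12), (2,0), (2,12), (4,0), (4,12), (6,0) ...
Target (A=8, B=4) not in reachable set → no.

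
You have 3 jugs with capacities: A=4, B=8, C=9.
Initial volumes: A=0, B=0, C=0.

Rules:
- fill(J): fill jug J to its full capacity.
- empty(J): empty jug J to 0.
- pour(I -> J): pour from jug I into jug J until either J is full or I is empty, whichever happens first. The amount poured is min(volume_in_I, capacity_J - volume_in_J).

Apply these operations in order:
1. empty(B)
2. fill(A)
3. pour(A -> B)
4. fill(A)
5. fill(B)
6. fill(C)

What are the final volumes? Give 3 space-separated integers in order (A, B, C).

Answer: 4 8 9

Derivation:
Step 1: empty(B) -> (A=0 B=0 C=0)
Step 2: fill(A) -> (A=4 B=0 C=0)
Step 3: pour(A -> B) -> (A=0 B=4 C=0)
Step 4: fill(A) -> (A=4 B=4 C=0)
Step 5: fill(B) -> (A=4 B=8 C=0)
Step 6: fill(C) -> (A=4 B=8 C=9)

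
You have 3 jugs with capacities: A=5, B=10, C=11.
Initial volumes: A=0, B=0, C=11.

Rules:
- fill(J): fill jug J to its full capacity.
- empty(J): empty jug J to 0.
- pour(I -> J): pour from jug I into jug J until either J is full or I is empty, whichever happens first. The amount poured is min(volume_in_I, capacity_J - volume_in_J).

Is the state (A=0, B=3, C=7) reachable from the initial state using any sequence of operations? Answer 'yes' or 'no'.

BFS from (A=0, B=0, C=11):
  1. pour(C -> A) -> (A=5 B=0 C=6)
  2. pour(C -> B) -> (A=5 B=6 C=0)
  3. pour(A -> C) -> (A=0 B=6 C=5)
  4. fill(A) -> (A=5 B=6 C=5)
  5. pour(A -> B) -> (A=1 B=10 C=5)
  6. pour(B -> C) -> (A=1 B=4 C=11)
  7. empty(C) -> (A=1 B=4 C=0)
  8. pour(B -> C) -> (A=1 B=0 C=4)
  9. fill(B) -> (A=1 B=10 C=4)
  10. pour(B -> C) -> (A=1 B=3 C=11)
  11. pour(C -> A) -> (A=5 B=3 C=7)
  12. empty(A) -> (A=0 B=3 C=7)
Target reached → yes.

Answer: yes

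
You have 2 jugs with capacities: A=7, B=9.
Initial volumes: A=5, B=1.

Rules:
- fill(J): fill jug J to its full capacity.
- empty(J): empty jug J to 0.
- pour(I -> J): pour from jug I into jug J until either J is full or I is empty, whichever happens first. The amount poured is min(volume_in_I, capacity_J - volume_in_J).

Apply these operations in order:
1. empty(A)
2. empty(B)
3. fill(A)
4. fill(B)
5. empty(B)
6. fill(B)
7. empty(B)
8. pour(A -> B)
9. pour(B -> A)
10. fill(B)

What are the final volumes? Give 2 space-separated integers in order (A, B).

Step 1: empty(A) -> (A=0 B=1)
Step 2: empty(B) -> (A=0 B=0)
Step 3: fill(A) -> (A=7 B=0)
Step 4: fill(B) -> (A=7 B=9)
Step 5: empty(B) -> (A=7 B=0)
Step 6: fill(B) -> (A=7 B=9)
Step 7: empty(B) -> (A=7 B=0)
Step 8: pour(A -> B) -> (A=0 B=7)
Step 9: pour(B -> A) -> (A=7 B=0)
Step 10: fill(B) -> (A=7 B=9)

Answer: 7 9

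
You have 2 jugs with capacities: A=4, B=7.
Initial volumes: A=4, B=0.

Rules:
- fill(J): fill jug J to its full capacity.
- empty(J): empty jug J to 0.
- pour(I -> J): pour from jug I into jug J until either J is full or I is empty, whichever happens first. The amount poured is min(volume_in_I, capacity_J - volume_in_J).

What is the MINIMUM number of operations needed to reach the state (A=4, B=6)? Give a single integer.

Answer: 7

Derivation:
BFS from (A=4, B=0). One shortest path:
  1. empty(A) -> (A=0 B=0)
  2. fill(B) -> (A=0 B=7)
  3. pour(B -> A) -> (A=4 B=3)
  4. empty(A) -> (A=0 B=3)
  5. pour(B -> A) -> (A=3 B=0)
  6. fill(B) -> (A=3 B=7)
  7. pour(B -> A) -> (A=4 B=6)
Reached target in 7 moves.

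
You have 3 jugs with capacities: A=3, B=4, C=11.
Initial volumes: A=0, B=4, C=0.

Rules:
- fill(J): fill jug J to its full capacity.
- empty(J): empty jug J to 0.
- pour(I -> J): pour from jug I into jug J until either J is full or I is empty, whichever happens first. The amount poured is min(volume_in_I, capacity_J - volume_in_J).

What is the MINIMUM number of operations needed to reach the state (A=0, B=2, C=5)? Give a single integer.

Answer: 7

Derivation:
BFS from (A=0, B=4, C=0). One shortest path:
  1. fill(A) -> (A=3 B=4 C=0)
  2. pour(B -> C) -> (A=3 B=0 C=4)
  3. pour(A -> B) -> (A=0 B=3 C=4)
  4. pour(C -> A) -> (A=3 B=3 C=1)
  5. pour(A -> B) -> (A=2 B=4 C=1)
  6. pour(B -> C) -> (A=2 B=0 C=5)
  7. pour(A -> B) -> (A=0 B=2 C=5)
Reached target in 7 moves.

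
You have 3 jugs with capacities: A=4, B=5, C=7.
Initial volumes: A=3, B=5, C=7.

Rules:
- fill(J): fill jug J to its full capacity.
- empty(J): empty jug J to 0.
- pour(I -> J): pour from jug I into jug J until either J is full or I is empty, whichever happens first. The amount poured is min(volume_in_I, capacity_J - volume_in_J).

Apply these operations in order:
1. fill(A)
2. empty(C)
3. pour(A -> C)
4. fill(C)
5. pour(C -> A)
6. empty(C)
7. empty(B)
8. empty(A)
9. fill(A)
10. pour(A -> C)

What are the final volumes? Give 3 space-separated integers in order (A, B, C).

Answer: 0 0 4

Derivation:
Step 1: fill(A) -> (A=4 B=5 C=7)
Step 2: empty(C) -> (A=4 B=5 C=0)
Step 3: pour(A -> C) -> (A=0 B=5 C=4)
Step 4: fill(C) -> (A=0 B=5 C=7)
Step 5: pour(C -> A) -> (A=4 B=5 C=3)
Step 6: empty(C) -> (A=4 B=5 C=0)
Step 7: empty(B) -> (A=4 B=0 C=0)
Step 8: empty(A) -> (A=0 B=0 C=0)
Step 9: fill(A) -> (A=4 B=0 C=0)
Step 10: pour(A -> C) -> (A=0 B=0 C=4)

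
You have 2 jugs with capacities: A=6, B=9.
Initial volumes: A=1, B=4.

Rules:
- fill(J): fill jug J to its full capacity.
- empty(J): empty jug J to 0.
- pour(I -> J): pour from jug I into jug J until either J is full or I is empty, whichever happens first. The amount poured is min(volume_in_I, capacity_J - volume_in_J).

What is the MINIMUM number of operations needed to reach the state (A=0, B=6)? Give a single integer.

Answer: 3

Derivation:
BFS from (A=1, B=4). One shortest path:
  1. fill(A) -> (A=6 B=4)
  2. empty(B) -> (A=6 B=0)
  3. pour(A -> B) -> (A=0 B=6)
Reached target in 3 moves.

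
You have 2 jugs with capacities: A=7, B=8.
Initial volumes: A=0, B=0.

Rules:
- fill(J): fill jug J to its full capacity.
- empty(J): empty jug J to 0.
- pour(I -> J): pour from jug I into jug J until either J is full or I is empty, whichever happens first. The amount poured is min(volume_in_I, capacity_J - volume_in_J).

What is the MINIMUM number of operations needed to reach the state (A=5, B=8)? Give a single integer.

Answer: 8

Derivation:
BFS from (A=0, B=0). One shortest path:
  1. fill(A) -> (A=7 B=0)
  2. pour(A -> B) -> (A=0 B=7)
  3. fill(A) -> (A=7 B=7)
  4. pour(A -> B) -> (A=6 B=8)
  5. empty(B) -> (A=6 B=0)
  6. pour(A -> B) -> (A=0 B=6)
  7. fill(A) -> (A=7 B=6)
  8. pour(A -> B) -> (A=5 B=8)
Reached target in 8 moves.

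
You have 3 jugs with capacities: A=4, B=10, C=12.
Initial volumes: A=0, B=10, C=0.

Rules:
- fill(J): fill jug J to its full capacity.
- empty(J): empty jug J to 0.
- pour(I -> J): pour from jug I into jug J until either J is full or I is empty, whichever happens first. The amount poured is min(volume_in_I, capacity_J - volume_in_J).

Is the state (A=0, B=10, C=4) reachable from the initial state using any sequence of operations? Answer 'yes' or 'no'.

Answer: yes

Derivation:
BFS from (A=0, B=10, C=0):
  1. fill(A) -> (A=4 B=10 C=0)
  2. pour(A -> C) -> (A=0 B=10 C=4)
Target reached → yes.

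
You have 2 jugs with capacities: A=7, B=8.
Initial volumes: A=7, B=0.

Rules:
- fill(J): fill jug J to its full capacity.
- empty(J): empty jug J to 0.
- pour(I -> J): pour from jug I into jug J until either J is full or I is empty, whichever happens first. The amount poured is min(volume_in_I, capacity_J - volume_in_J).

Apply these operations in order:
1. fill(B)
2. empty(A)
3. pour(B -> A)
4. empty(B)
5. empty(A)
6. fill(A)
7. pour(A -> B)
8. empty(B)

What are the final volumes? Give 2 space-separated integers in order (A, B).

Step 1: fill(B) -> (A=7 B=8)
Step 2: empty(A) -> (A=0 B=8)
Step 3: pour(B -> A) -> (A=7 B=1)
Step 4: empty(B) -> (A=7 B=0)
Step 5: empty(A) -> (A=0 B=0)
Step 6: fill(A) -> (A=7 B=0)
Step 7: pour(A -> B) -> (A=0 B=7)
Step 8: empty(B) -> (A=0 B=0)

Answer: 0 0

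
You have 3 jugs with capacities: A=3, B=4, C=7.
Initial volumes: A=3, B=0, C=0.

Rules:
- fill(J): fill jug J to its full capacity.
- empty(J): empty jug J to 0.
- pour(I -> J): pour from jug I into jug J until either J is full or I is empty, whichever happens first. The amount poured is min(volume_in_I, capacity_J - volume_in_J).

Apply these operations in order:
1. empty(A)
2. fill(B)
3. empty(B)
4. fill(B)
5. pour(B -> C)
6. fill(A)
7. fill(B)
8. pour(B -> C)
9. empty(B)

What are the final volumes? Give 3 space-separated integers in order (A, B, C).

Step 1: empty(A) -> (A=0 B=0 C=0)
Step 2: fill(B) -> (A=0 B=4 C=0)
Step 3: empty(B) -> (A=0 B=0 C=0)
Step 4: fill(B) -> (A=0 B=4 C=0)
Step 5: pour(B -> C) -> (A=0 B=0 C=4)
Step 6: fill(A) -> (A=3 B=0 C=4)
Step 7: fill(B) -> (A=3 B=4 C=4)
Step 8: pour(B -> C) -> (A=3 B=1 C=7)
Step 9: empty(B) -> (A=3 B=0 C=7)

Answer: 3 0 7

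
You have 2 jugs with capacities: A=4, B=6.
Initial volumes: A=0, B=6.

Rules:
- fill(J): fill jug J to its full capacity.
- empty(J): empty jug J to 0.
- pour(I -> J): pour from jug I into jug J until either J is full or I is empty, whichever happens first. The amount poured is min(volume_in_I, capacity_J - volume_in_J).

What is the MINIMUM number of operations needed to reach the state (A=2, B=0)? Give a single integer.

BFS from (A=0, B=6). One shortest path:
  1. pour(B -> A) -> (A=4 B=2)
  2. empty(A) -> (A=0 B=2)
  3. pour(B -> A) -> (A=2 B=0)
Reached target in 3 moves.

Answer: 3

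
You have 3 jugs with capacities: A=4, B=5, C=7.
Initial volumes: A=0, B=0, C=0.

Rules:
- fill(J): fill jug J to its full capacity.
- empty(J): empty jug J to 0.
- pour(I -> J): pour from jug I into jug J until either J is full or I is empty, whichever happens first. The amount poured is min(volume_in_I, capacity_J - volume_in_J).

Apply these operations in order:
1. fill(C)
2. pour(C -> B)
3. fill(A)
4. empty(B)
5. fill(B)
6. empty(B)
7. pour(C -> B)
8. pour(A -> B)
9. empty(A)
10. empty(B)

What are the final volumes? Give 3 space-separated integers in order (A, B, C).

Step 1: fill(C) -> (A=0 B=0 C=7)
Step 2: pour(C -> B) -> (A=0 B=5 C=2)
Step 3: fill(A) -> (A=4 B=5 C=2)
Step 4: empty(B) -> (A=4 B=0 C=2)
Step 5: fill(B) -> (A=4 B=5 C=2)
Step 6: empty(B) -> (A=4 B=0 C=2)
Step 7: pour(C -> B) -> (A=4 B=2 C=0)
Step 8: pour(A -> B) -> (A=1 B=5 C=0)
Step 9: empty(A) -> (A=0 B=5 C=0)
Step 10: empty(B) -> (A=0 B=0 C=0)

Answer: 0 0 0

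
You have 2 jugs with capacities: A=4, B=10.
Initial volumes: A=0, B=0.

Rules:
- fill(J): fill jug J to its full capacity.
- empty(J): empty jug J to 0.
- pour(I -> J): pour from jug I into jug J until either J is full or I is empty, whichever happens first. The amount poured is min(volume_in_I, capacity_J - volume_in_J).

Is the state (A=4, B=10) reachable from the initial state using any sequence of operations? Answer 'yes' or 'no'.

BFS from (A=0, B=0):
  1. fill(A) -> (A=4 B=0)
  2. fill(B) -> (A=4 B=10)
Target reached → yes.

Answer: yes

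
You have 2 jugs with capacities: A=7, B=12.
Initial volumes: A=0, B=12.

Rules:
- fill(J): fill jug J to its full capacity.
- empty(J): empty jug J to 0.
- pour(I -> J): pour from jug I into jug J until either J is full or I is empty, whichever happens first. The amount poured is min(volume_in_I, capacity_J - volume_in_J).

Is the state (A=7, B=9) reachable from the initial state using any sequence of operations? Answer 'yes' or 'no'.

BFS from (A=0, B=12):
  1. fill(A) -> (A=7 B=12)
  2. empty(B) -> (A=7 B=0)
  3. pour(A -> B) -> (A=0 B=7)
  4. fill(A) -> (A=7 B=7)
  5. pour(A -> B) -> (A=2 B=12)
  6. empty(B) -> (A=2 B=0)
  7. pour(A -> B) -> (A=0 B=2)
  8. fill(A) -> (A=7 B=2)
  9. pour(A -> B) -> (A=0 B=9)
  10. fill(A) -> (A=7 B=9)
Target reached → yes.

Answer: yes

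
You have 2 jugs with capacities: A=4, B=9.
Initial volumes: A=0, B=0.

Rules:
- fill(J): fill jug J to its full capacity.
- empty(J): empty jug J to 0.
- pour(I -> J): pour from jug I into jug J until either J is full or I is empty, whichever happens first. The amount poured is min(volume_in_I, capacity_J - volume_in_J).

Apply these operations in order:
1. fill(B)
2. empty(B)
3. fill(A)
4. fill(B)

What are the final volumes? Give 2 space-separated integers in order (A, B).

Step 1: fill(B) -> (A=0 B=9)
Step 2: empty(B) -> (A=0 B=0)
Step 3: fill(A) -> (A=4 B=0)
Step 4: fill(B) -> (A=4 B=9)

Answer: 4 9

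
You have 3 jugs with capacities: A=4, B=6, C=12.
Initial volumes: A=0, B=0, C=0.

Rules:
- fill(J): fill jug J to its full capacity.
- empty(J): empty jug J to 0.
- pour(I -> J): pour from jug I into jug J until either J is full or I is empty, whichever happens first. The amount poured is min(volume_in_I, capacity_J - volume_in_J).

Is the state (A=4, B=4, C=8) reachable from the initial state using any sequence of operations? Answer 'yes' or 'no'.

Answer: yes

Derivation:
BFS from (A=0, B=0, C=0):
  1. fill(A) -> (A=4 B=0 C=0)
  2. fill(C) -> (A=4 B=0 C=12)
  3. pour(A -> B) -> (A=0 B=4 C=12)
  4. pour(C -> A) -> (A=4 B=4 C=8)
Target reached → yes.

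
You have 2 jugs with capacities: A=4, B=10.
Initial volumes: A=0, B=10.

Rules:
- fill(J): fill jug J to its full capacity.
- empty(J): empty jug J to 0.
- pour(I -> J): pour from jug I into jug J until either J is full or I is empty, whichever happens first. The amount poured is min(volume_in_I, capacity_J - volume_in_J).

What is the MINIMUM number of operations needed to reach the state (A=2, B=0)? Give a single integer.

Answer: 5

Derivation:
BFS from (A=0, B=10). One shortest path:
  1. pour(B -> A) -> (A=4 B=6)
  2. empty(A) -> (A=0 B=6)
  3. pour(B -> A) -> (A=4 B=2)
  4. empty(A) -> (A=0 B=2)
  5. pour(B -> A) -> (A=2 B=0)
Reached target in 5 moves.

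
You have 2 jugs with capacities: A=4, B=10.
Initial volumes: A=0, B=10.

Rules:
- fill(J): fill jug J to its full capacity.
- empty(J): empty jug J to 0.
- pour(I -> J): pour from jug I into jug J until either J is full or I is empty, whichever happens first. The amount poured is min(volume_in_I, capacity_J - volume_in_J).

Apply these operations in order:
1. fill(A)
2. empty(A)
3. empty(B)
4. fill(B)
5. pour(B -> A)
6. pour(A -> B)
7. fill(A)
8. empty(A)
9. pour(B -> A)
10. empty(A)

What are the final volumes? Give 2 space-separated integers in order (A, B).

Step 1: fill(A) -> (A=4 B=10)
Step 2: empty(A) -> (A=0 B=10)
Step 3: empty(B) -> (A=0 B=0)
Step 4: fill(B) -> (A=0 B=10)
Step 5: pour(B -> A) -> (A=4 B=6)
Step 6: pour(A -> B) -> (A=0 B=10)
Step 7: fill(A) -> (A=4 B=10)
Step 8: empty(A) -> (A=0 B=10)
Step 9: pour(B -> A) -> (A=4 B=6)
Step 10: empty(A) -> (A=0 B=6)

Answer: 0 6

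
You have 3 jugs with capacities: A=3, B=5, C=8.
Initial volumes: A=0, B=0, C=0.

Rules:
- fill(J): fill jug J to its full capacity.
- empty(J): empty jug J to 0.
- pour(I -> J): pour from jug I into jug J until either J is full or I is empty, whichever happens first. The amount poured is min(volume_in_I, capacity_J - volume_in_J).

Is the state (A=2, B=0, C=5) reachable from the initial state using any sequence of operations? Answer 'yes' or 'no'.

BFS from (A=0, B=0, C=0):
  1. fill(B) -> (A=0 B=5 C=0)
  2. pour(B -> A) -> (A=3 B=2 C=0)
  3. empty(A) -> (A=0 B=2 C=0)
  4. pour(B -> A) -> (A=2 B=0 C=0)
  5. fill(B) -> (A=2 B=5 C=0)
  6. pour(B -> C) -> (A=2 B=0 C=5)
Target reached → yes.

Answer: yes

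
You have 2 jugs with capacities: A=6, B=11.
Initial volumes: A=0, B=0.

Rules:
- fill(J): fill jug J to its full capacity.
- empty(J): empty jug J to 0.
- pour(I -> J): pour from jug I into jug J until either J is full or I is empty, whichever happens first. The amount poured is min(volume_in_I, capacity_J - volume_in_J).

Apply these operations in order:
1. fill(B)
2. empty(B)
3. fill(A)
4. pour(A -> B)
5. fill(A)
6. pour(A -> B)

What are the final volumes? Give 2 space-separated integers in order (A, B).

Answer: 1 11

Derivation:
Step 1: fill(B) -> (A=0 B=11)
Step 2: empty(B) -> (A=0 B=0)
Step 3: fill(A) -> (A=6 B=0)
Step 4: pour(A -> B) -> (A=0 B=6)
Step 5: fill(A) -> (A=6 B=6)
Step 6: pour(A -> B) -> (A=1 B=11)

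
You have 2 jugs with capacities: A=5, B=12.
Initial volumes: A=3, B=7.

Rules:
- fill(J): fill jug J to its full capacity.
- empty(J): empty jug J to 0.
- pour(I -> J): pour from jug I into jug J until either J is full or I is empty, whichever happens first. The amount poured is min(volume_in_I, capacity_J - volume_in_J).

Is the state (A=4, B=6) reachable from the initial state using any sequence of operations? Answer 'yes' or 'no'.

BFS explored all 35 reachable states.
Reachable set includes: (0,0), (0,1), (0,2), (0,3), (0,4), (0,5), (0,6), (0,7), (0,8), (0,9), (0,10), (0,11) ...
Target (A=4, B=6) not in reachable set → no.

Answer: no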